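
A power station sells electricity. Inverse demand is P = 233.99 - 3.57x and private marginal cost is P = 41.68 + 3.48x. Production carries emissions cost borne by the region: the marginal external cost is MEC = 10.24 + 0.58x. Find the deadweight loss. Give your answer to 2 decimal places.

Market equilibrium (private): 41.68 + 3.48x = 233.99 - 3.57x → x_m = 27.2780.
Social marginal cost = private MC + MEC = 51.92 + 4.06x.
Set SMC = demand: 51.92 + 4.06x = 233.99 - 3.57x → x* = 23.8624.
Height of the DWL triangle at x_m is SMC(x_m) − demand(x_m) = MEC(x_m) = 26.0612.
DWL = ½ × 3.4156 × 26.0612 = 44.5073.

DWL = 44.51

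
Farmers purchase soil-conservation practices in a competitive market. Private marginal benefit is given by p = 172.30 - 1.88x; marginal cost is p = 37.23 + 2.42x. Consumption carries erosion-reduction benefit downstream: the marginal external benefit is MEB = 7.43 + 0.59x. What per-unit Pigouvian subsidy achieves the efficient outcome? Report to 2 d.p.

subsidy = 30.09 per unit

Social marginal benefit = demand + MEB = 179.73 - 1.29x.
Set SMB = MC: 179.73 - 1.29x = 37.23 + 2.42x → x* = 38.4097.
The Pigouvian subsidy equals MEB at x*: 7.43 + 0.59×38.4097 = 30.0917.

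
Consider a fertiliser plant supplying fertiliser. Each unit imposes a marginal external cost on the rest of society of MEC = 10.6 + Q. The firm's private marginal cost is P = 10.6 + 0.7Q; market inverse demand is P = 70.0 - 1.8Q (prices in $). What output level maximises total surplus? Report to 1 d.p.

Q* = 13.9

Social marginal cost = private MC + MEC = 21.2 + 1.7Q.
Set SMC = demand: 21.2 + 1.7Q = 70.0 - 1.8Q → Q* = 13.9429.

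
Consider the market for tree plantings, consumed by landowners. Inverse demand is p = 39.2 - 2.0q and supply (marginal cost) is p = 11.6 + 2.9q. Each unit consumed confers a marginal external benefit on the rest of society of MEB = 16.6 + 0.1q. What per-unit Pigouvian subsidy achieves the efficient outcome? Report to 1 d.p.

Social marginal benefit = demand + MEB = 55.8 - 1.9q.
Set SMB = MC: 55.8 - 1.9q = 11.6 + 2.9q → q* = 9.2083.
The Pigouvian subsidy equals MEB at q*: 16.6 + 0.1×9.2083 = 17.5208.

subsidy = 17.5 per unit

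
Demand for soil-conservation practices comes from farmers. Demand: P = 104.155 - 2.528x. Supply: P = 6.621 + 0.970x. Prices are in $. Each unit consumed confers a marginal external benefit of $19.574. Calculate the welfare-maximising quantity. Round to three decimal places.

x* = 33.479

Social marginal benefit = demand + MEB = 123.729 - 2.528x.
Set SMB = MC: 123.729 - 2.528x = 6.621 + 0.970x → x* = 33.4786.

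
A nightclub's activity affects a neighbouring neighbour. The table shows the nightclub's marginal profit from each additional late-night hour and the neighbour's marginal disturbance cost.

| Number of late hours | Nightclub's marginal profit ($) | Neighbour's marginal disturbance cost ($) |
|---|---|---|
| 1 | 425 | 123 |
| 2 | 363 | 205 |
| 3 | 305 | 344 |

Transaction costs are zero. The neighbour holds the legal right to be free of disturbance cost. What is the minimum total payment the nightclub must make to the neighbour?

Efficient level: marginal profit ≥ marginal disturbance cost through level 2, so k* = 2.
With the neighbour holding the right, the nightclub must at least compensate total damage at k*: 123 + 205 = 328.

$328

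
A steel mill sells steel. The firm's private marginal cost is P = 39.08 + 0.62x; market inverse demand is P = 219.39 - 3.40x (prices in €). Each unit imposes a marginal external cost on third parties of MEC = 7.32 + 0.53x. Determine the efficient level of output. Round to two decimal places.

x* = 38.02

Social marginal cost = private MC + MEC = 46.40 + 1.15x.
Set SMC = demand: 46.40 + 1.15x = 219.39 - 3.40x → x* = 38.0198.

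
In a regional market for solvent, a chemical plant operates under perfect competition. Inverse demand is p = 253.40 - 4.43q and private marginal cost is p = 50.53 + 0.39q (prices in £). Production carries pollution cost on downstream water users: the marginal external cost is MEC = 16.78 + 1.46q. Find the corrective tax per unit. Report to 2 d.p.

tax = £60.04 per unit

Social marginal cost = private MC + MEC = 67.31 + 1.85q.
Set SMC = demand: 67.31 + 1.85q = 253.40 - 4.43q → q* = 29.6322.
The Pigouvian tax equals MEC at q*: 16.78 + 1.46×29.6322 = 60.0430.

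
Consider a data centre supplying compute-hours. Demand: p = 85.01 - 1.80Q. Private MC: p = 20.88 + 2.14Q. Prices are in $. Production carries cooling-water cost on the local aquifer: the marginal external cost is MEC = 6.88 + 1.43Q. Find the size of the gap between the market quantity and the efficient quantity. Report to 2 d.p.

Market equilibrium (private): 20.88 + 2.14Q = 85.01 - 1.80Q → Q_m = 16.2766.
Social marginal cost = private MC + MEC = 27.76 + 3.57Q.
Set SMC = demand: 27.76 + 3.57Q = 85.01 - 1.80Q → Q* = 10.6611.
Gap = |16.2766 − 10.6611| = 5.6155.

5.62 units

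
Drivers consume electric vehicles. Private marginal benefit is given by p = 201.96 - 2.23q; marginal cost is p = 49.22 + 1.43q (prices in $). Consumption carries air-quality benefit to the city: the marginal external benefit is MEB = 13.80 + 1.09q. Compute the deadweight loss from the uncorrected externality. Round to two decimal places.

Market equilibrium (private): 49.22 + 1.43q = 201.96 - 2.23q → q_m = 41.7322.
Social marginal benefit = demand + MEB = 215.76 - 1.14q.
Set SMB = MC: 215.76 - 1.14q = 49.22 + 1.43q → q* = 64.8016.
Between q* and q_m the wedge SMB − MC runs linearly from 0 to MEB(q_m), so the loss is a triangle.
DWL = ½ × 23.0694 × 59.2881 = 683.8704.

DWL = $683.87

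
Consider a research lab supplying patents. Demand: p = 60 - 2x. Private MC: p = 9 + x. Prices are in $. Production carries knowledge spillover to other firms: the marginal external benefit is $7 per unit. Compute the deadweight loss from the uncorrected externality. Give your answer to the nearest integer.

Market equilibrium (private): 9 + x = 60 - 2x → x_m = 17.0000.
Social marginal cost = private MC − MEB = 2 + x.
Set SMC = demand: 2 + x = 60 - 2x → x* = 19.3333.
Between x* and x_m the wedge demand − SMC runs linearly from 0 to MEB(x_m), so the loss is a triangle.
DWL = ½ × 2.3333 × 7.0000 = 8.1666.

DWL = $8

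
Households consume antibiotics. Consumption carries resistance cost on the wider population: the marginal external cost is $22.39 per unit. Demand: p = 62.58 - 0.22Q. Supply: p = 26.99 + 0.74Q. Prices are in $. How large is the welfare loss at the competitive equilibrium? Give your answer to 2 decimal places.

Market equilibrium (private): 26.99 + 0.74Q = 62.58 - 0.22Q → Q_m = 37.0729.
Social marginal benefit = demand − MEC = 40.19 - 0.22Q.
Set SMB = MC: 40.19 - 0.22Q = 26.99 + 0.74Q → Q* = 13.7500.
The loss is the area between SMB and MC from Q* to Q_m; with linear curves that's a triangle of height MEC(Q_m).
DWL = ½ × 23.3229 × 22.3900 = 261.0999.

DWL = $261.10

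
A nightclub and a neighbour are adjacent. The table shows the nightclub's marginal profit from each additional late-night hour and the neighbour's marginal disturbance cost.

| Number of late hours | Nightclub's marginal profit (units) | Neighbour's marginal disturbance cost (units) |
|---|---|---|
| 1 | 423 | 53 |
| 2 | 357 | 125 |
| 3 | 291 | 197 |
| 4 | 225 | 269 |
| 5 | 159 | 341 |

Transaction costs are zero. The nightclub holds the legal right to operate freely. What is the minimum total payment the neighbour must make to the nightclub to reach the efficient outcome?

384

Left alone the nightclub would choose level 5 (marginal profit stays positive).
Efficient level: k* = 3 (marginal profit ≥ marginal disturbance cost through 3).
The neighbour must at least cover the nightclub's forgone profit from cutting 5→3: 225 + 159 = 384.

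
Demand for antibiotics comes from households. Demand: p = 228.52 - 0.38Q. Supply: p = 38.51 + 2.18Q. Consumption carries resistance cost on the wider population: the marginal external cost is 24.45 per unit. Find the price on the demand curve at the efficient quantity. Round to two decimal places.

P = 203.94

Social marginal benefit = demand − MEC = 204.07 - 0.38Q.
Set SMB = MC: 204.07 - 0.38Q = 38.51 + 2.18Q → Q* = 64.6719.
Consumer price on the demand curve at Q*: 228.52 − 0.38×64.6719 = 203.9447.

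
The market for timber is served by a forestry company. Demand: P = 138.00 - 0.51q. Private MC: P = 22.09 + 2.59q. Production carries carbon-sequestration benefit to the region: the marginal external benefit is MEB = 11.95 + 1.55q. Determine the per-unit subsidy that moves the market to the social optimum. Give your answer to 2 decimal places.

subsidy = 139.81 per unit

Social marginal cost = private MC − MEB = 10.14 + 1.04q.
Set SMC = demand: 10.14 + 1.04q = 138.00 - 0.51q → q* = 82.4903.
The Pigouvian subsidy equals MEB at q*: 11.95 + 1.55×82.4903 = 139.8100.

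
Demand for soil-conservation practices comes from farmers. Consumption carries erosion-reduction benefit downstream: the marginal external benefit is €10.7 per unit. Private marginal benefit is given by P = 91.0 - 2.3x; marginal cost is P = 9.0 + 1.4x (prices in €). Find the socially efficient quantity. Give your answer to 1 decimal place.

x* = 25.1

Social marginal benefit = demand + MEB = 101.7 - 2.3x.
Set SMB = MC: 101.7 - 2.3x = 9.0 + 1.4x → x* = 25.0541.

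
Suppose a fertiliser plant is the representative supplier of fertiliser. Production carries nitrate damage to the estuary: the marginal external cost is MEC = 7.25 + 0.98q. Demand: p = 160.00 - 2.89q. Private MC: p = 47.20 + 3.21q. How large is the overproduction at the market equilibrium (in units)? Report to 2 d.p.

3.58 units

Market equilibrium (private): 47.20 + 3.21q = 160.00 - 2.89q → q_m = 18.4918.
Social marginal cost = private MC + MEC = 54.45 + 4.19q.
Set SMC = demand: 54.45 + 4.19q = 160.00 - 2.89q → q* = 14.9082.
Gap = |18.4918 − 14.9082| = 3.5836.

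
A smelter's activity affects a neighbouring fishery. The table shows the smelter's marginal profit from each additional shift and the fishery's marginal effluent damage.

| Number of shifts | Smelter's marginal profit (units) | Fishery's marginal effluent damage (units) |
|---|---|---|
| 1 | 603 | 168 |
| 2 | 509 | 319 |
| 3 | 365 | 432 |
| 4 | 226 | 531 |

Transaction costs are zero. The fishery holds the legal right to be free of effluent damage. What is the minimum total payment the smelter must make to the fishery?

Efficient level: marginal profit ≥ marginal effluent damage through level 2, so k* = 2.
With the fishery holding the right, the smelter must at least compensate total damage at k*: 168 + 319 = 487.

487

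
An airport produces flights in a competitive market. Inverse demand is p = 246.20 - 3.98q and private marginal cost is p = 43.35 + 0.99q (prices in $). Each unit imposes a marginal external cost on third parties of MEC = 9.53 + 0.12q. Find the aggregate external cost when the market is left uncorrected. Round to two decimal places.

$488.92

Market equilibrium (private): 43.35 + 0.99q = 246.20 - 3.98q → q_m = 40.8149.
Total external cost = ∫₀^{q_m} (9.53 + 0.12q) dq = 9.53×40.8149 + ½×0.12×40.8149² = 488.9174.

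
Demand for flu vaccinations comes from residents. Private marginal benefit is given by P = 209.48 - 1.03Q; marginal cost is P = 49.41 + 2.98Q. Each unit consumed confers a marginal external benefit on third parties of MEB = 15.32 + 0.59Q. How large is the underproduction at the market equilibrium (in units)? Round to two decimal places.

Market equilibrium (private): 49.41 + 2.98Q = 209.48 - 1.03Q → Q_m = 39.9177.
Social marginal benefit = demand + MEB = 224.80 - 0.44Q.
Set SMB = MC: 224.80 - 0.44Q = 49.41 + 2.98Q → Q* = 51.2836.
Gap = |39.9177 − 51.2836| = 11.3659.

11.37 units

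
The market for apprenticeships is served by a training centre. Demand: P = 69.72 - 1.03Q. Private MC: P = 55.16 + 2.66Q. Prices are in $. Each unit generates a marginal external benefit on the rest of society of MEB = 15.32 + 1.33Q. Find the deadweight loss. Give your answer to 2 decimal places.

Market equilibrium (private): 55.16 + 2.66Q = 69.72 - 1.03Q → Q_m = 3.9458.
Social marginal cost = private MC − MEB = 39.84 + 1.33Q.
Set SMC = demand: 39.84 + 1.33Q = 69.72 - 1.03Q → Q* = 12.6610.
The welfare-loss triangle has base |Q_m − Q*| and height MEB(Q_m) (the vertical gap between SMC and demand is zero at Q* and MEB at Q_m).
DWL = ½ × 8.7152 × 20.5679 = 89.6267.

DWL = $89.63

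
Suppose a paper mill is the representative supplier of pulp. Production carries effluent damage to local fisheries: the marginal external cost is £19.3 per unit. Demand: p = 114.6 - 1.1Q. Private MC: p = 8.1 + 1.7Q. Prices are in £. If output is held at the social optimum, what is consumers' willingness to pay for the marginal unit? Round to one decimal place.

P = £80.3

Social marginal cost = private MC + MEC = 27.4 + 1.7Q.
Set SMC = demand: 27.4 + 1.7Q = 114.6 - 1.1Q → Q* = 31.1429.
Consumer price on the demand curve at Q*: 114.6 − 1.1×31.1429 = 80.3428.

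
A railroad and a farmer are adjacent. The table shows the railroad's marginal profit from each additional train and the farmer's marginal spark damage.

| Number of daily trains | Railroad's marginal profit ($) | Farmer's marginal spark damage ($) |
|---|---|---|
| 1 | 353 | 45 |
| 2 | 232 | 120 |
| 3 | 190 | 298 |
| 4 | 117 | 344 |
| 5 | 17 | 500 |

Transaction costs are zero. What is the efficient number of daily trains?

2

Bargaining reaches the level where marginal profit last exceeds marginal spark damage.
That holds through level 2 (232 ≥ 120) but not at 3 (190 < 298).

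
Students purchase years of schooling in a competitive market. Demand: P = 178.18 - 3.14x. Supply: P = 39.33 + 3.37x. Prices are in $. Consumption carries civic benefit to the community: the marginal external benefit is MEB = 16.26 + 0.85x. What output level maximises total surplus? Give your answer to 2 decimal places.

Social marginal benefit = demand + MEB = 194.44 - 2.29x.
Set SMB = MC: 194.44 - 2.29x = 39.33 + 3.37x → x* = 27.4046.

x* = 27.40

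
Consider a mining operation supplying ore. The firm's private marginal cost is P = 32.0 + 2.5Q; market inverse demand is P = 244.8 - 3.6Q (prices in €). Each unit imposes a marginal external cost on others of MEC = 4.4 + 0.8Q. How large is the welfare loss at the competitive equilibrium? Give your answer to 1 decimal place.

Market equilibrium (private): 32.0 + 2.5Q = 244.8 - 3.6Q → Q_m = 34.8852.
Social marginal cost = private MC + MEC = 36.4 + 3.3Q.
Set SMC = demand: 36.4 + 3.3Q = 244.8 - 3.6Q → Q* = 30.2029.
The welfare-loss triangle has base |Q_m − Q*| and height MEC(Q_m) (the vertical gap between SMC and demand is zero at Q* and MEC at Q_m).
DWL = ½ × 4.6823 × 32.3082 = 75.6383.

DWL = €75.6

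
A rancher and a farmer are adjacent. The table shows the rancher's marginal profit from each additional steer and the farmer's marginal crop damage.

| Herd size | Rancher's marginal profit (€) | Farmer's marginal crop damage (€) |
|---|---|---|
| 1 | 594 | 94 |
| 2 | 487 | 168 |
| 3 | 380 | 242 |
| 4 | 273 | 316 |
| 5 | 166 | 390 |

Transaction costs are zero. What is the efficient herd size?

Bargaining reaches the level where marginal profit last exceeds marginal crop damage.
That holds through level 3 (380 ≥ 242) but not at 4 (273 < 316).

3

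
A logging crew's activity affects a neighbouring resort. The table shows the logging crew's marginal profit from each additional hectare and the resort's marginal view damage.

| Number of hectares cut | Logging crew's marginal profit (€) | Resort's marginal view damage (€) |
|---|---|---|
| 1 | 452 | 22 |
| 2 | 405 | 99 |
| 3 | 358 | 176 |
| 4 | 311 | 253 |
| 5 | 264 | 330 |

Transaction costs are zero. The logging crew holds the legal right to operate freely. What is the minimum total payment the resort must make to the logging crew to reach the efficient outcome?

€264

Left alone the logging crew would choose level 5 (marginal profit stays positive).
Efficient level: k* = 4 (marginal profit ≥ marginal view damage through 4).
The resort must at least cover the logging crew's forgone profit from cutting 5→4: 264 = 264.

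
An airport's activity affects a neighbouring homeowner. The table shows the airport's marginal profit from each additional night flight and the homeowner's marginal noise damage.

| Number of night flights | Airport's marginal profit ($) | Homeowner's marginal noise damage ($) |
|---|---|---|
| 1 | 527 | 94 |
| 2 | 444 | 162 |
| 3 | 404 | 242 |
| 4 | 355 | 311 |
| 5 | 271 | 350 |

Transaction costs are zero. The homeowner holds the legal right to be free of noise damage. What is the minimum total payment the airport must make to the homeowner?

$809

Efficient level: marginal profit ≥ marginal noise damage through level 4, so k* = 4.
With the homeowner holding the right, the airport must at least compensate total damage at k*: 94 + 162 + 242 + 311 = 809.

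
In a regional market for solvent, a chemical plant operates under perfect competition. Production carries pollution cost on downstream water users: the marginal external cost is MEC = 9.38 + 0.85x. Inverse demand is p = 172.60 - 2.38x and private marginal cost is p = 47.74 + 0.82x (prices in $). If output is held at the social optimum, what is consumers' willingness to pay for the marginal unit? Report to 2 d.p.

Social marginal cost = private MC + MEC = 57.12 + 1.67x.
Set SMC = demand: 57.12 + 1.67x = 172.60 - 2.38x → x* = 28.5136.
Consumer price on the demand curve at x*: 172.60 − 2.38×28.5136 = 104.7376.

P = $104.74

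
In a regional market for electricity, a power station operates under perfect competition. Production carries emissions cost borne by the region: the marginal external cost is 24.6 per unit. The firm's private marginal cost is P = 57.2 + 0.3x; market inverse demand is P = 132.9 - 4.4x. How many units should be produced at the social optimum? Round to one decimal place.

x* = 10.9

Social marginal cost = private MC + MEC = 81.8 + 0.3x.
Set SMC = demand: 81.8 + 0.3x = 132.9 - 4.4x → x* = 10.8723.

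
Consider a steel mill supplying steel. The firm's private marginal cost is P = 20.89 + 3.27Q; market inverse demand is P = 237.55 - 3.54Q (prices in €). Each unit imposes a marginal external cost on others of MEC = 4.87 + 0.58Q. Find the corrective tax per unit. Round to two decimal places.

Social marginal cost = private MC + MEC = 25.76 + 3.85Q.
Set SMC = demand: 25.76 + 3.85Q = 237.55 - 3.54Q → Q* = 28.6590.
The Pigouvian tax equals MEC at Q*: 4.87 + 0.58×28.6590 = 21.4922.

tax = €21.49 per unit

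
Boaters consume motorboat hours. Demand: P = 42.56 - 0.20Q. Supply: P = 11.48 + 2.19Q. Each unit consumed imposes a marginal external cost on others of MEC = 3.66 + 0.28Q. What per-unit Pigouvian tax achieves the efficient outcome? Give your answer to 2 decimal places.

tax = 6.54 per unit

Social marginal benefit = demand − MEC = 38.90 - 0.48Q.
Set SMB = MC: 38.90 - 0.48Q = 11.48 + 2.19Q → Q* = 10.2697.
The Pigouvian tax equals MEC at Q*: 3.66 + 0.28×10.2697 = 6.5355.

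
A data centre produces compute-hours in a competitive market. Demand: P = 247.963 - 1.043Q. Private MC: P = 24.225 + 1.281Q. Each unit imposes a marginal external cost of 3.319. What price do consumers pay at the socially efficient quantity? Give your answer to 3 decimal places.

P = 149.040

Social marginal cost = private MC + MEC = 27.544 + 1.281Q.
Set SMC = demand: 27.544 + 1.281Q = 247.963 - 1.043Q → Q* = 94.8447.
Consumer price on the demand curve at Q*: 247.963 − 1.043×94.8447 = 149.0400.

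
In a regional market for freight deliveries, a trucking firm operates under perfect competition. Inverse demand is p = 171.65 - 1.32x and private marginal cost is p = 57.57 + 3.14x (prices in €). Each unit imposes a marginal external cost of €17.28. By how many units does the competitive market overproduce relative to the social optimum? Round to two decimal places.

3.87 units

Market equilibrium (private): 57.57 + 3.14x = 171.65 - 1.32x → x_m = 25.5785.
Social marginal cost = private MC + MEC = 74.85 + 3.14x.
Set SMC = demand: 74.85 + 3.14x = 171.65 - 1.32x → x* = 21.7040.
Gap = |25.5785 − 21.7040| = 3.8745.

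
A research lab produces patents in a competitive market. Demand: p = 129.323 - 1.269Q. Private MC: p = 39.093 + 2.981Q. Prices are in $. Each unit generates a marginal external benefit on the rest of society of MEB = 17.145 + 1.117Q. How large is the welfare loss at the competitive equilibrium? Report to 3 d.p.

Market equilibrium (private): 39.093 + 2.981Q = 129.323 - 1.269Q → Q_m = 21.2306.
Social marginal cost = private MC − MEB = 21.948 + 1.864Q.
Set SMC = demand: 21.948 + 1.864Q = 129.323 - 1.269Q → Q* = 34.2723.
The welfare-loss triangle has base |Q_m − Q*| and height MEB(Q_m) (the vertical gap between SMC and demand is zero at Q* and MEB at Q_m).
DWL = ½ × 13.0417 × 40.8596 = 266.4393.

DWL = $266.439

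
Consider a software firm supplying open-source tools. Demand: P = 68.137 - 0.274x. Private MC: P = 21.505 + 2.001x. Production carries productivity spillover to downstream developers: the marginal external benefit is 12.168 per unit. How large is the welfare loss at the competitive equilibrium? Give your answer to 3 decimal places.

Market equilibrium (private): 21.505 + 2.001x = 68.137 - 0.274x → x_m = 20.4976.
Social marginal cost = private MC − MEB = 9.337 + 2.001x.
Set SMC = demand: 9.337 + 2.001x = 68.137 - 0.274x → x* = 25.8462.
The loss is the area between SMC and demand from x* to x_m; with linear curves that's a triangle of height MEB(x_m).
DWL = ½ × 5.3486 × 12.1680 = 32.5409.

DWL = 32.541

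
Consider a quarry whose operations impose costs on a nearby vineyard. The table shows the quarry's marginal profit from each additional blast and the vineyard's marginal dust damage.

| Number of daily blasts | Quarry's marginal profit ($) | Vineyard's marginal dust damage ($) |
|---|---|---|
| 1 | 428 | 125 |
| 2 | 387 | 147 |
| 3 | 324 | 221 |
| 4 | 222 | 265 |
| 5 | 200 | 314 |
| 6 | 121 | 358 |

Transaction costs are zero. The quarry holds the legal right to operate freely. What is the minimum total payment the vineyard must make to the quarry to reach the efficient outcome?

Left alone the quarry would choose level 6 (marginal profit stays positive).
Efficient level: k* = 3 (marginal profit ≥ marginal dust damage through 3).
The vineyard must at least cover the quarry's forgone profit from cutting 6→3: 222 + 200 + 121 = 543.

$543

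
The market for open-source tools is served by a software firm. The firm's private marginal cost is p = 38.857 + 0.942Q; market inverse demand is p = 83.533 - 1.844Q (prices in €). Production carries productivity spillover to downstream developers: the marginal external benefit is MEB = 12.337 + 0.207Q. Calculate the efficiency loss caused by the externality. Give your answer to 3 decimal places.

DWL = €47.523

Market equilibrium (private): 38.857 + 0.942Q = 83.533 - 1.844Q → Q_m = 16.0359.
Social marginal cost = private MC − MEB = 26.520 + 0.735Q.
Set SMC = demand: 26.520 + 0.735Q = 83.533 - 1.844Q → Q* = 22.1066.
Height of the DWL triangle at Q_m is demand(Q_m) − SMC(Q_m) = MEB(Q_m) = 15.6564.
DWL = ½ × 6.0707 × 15.6564 = 47.5227.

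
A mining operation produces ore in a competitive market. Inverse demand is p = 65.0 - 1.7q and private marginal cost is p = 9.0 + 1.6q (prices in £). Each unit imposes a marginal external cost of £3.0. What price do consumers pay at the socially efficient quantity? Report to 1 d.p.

P = £37.7

Social marginal cost = private MC + MEC = 12.0 + 1.6q.
Set SMC = demand: 12.0 + 1.6q = 65.0 - 1.7q → q* = 16.0606.
Consumer price on the demand curve at q*: 65.0 − 1.7×16.0606 = 37.6970.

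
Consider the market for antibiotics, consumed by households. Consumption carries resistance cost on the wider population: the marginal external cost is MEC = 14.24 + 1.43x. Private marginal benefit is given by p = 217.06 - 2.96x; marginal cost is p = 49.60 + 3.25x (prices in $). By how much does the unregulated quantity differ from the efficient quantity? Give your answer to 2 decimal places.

Market equilibrium (private): 49.60 + 3.25x = 217.06 - 2.96x → x_m = 26.9662.
Social marginal benefit = demand − MEC = 202.82 - 4.39x.
Set SMB = MC: 202.82 - 4.39x = 49.60 + 3.25x → x* = 20.0550.
Gap = |26.9662 − 20.0550| = 6.9112.

6.91 units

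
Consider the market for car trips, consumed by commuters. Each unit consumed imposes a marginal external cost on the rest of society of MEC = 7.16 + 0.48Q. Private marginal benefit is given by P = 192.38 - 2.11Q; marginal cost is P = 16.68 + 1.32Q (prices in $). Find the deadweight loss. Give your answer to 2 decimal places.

DWL = $128.89

Market equilibrium (private): 16.68 + 1.32Q = 192.38 - 2.11Q → Q_m = 51.2245.
Social marginal benefit = demand − MEC = 185.22 - 2.59Q.
Set SMB = MC: 185.22 - 2.59Q = 16.68 + 1.32Q → Q* = 43.1049.
The loss is the area between SMB and MC from Q* to Q_m; with linear curves that's a triangle of height MEC(Q_m).
DWL = ½ × 8.1196 × 31.7478 = 128.8897.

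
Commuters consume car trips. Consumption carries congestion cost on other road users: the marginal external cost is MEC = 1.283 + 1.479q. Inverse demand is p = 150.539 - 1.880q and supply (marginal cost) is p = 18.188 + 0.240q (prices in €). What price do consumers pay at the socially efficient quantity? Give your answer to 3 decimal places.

Social marginal benefit = demand − MEC = 149.256 - 3.359q.
Set SMB = MC: 149.256 - 3.359q = 18.188 + 0.240q → q* = 36.4179.
Consumer price on the demand curve at q*: 150.539 − 1.880×36.4179 = 82.0733.

P = €82.073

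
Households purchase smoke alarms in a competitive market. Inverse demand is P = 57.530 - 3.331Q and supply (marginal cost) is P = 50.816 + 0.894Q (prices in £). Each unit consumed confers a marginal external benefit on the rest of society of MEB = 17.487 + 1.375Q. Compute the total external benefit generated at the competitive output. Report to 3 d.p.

£29.525

Market equilibrium (private): 50.816 + 0.894Q = 57.530 - 3.331Q → Q_m = 1.5891.
Total external benefit = ∫₀^{Q_m} (17.487 + 1.375Q) dQ = 17.487×1.5891 + ½×1.375×1.5891² = 29.5247.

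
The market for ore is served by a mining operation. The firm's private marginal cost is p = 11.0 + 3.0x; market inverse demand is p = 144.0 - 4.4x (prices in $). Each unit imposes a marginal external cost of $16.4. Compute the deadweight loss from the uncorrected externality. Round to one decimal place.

DWL = $18.2

Market equilibrium (private): 11.0 + 3.0x = 144.0 - 4.4x → x_m = 17.9730.
Social marginal cost = private MC + MEC = 27.4 + 3.0x.
Set SMC = demand: 27.4 + 3.0x = 144.0 - 4.4x → x* = 15.7568.
Between x* and x_m the wedge SMC − demand runs linearly from 0 to MEC(x_m), so the loss is a triangle.
DWL = ½ × 2.2162 × 16.4000 = 18.1728.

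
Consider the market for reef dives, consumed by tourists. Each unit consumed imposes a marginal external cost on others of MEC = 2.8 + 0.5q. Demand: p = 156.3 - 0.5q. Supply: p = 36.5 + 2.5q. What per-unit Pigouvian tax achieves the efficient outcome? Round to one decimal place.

Social marginal benefit = demand − MEC = 153.5 - q.
Set SMB = MC: 153.5 - q = 36.5 + 2.5q → q* = 33.4286.
The Pigouvian tax equals MEC at q*: 2.8 + 0.5×33.4286 = 19.5143.

tax = 19.5 per unit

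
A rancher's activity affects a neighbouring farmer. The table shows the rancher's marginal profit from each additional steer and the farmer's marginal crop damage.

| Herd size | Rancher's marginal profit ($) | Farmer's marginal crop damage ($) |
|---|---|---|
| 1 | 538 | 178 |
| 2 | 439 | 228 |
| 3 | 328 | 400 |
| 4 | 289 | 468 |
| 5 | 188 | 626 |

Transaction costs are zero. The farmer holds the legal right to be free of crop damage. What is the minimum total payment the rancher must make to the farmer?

$406

Efficient level: marginal profit ≥ marginal crop damage through level 2, so k* = 2.
With the farmer holding the right, the rancher must at least compensate total damage at k*: 178 + 228 = 406.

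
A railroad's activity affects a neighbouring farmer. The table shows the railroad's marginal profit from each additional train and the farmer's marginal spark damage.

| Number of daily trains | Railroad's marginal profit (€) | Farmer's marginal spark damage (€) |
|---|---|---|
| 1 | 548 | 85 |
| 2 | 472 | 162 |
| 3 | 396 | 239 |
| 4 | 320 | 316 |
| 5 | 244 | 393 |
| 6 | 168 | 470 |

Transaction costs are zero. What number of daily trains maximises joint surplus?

4

Bargaining reaches the level where marginal profit last exceeds marginal spark damage.
That holds through level 4 (320 ≥ 316) but not at 5 (244 < 393).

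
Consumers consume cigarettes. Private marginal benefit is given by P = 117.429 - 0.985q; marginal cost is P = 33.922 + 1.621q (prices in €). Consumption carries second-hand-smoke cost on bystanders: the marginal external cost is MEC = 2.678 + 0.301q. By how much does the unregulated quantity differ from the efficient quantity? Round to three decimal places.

4.239 units

Market equilibrium (private): 33.922 + 1.621q = 117.429 - 0.985q → q_m = 32.0441.
Social marginal benefit = demand − MEC = 114.751 - 1.286q.
Set SMB = MC: 114.751 - 1.286q = 33.922 + 1.621q → q* = 27.8050.
Gap = |32.0441 − 27.8050| = 4.2391.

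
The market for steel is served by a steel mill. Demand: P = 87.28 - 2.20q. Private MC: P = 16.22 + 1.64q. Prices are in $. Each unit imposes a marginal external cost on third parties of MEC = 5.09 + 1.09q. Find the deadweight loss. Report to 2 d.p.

DWL = $64.72

Market equilibrium (private): 16.22 + 1.64q = 87.28 - 2.20q → q_m = 18.5052.
Social marginal cost = private MC + MEC = 21.31 + 2.73q.
Set SMC = demand: 21.31 + 2.73q = 87.28 - 2.20q → q* = 13.3813.
The loss is the area between SMC and demand from q* to q_m; with linear curves that's a triangle of height MEC(q_m).
DWL = ½ × 5.1239 × 25.2607 = 64.7167.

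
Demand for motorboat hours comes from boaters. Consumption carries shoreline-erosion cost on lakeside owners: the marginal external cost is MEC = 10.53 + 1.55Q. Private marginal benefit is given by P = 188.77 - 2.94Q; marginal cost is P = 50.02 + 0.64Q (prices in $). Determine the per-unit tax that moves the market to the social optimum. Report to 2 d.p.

tax = $49.27 per unit

Social marginal benefit = demand − MEC = 178.24 - 4.49Q.
Set SMB = MC: 178.24 - 4.49Q = 50.02 + 0.64Q → Q* = 24.9942.
The Pigouvian tax equals MEC at Q*: 10.53 + 1.55×24.9942 = 49.2710.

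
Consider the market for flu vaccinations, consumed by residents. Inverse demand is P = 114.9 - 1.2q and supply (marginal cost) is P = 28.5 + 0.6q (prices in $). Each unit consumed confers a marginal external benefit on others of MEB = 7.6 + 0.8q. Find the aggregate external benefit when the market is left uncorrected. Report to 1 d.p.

Market equilibrium (private): 28.5 + 0.6q = 114.9 - 1.2q → q_m = 48.0000.
Total external benefit = ∫₀^{q_m} (7.6 + 0.8q) dq = 7.6×48.0000 + ½×0.8×48.0000² = 1286.4000.

$1286.4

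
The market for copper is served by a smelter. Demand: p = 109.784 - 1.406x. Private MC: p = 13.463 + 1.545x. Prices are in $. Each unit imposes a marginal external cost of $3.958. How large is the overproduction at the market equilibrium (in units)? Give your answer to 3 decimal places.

1.341 units

Market equilibrium (private): 13.463 + 1.545x = 109.784 - 1.406x → x_m = 32.6401.
Social marginal cost = private MC + MEC = 17.421 + 1.545x.
Set SMC = demand: 17.421 + 1.545x = 109.784 - 1.406x → x* = 31.2989.
Gap = |32.6401 − 31.2989| = 1.3412.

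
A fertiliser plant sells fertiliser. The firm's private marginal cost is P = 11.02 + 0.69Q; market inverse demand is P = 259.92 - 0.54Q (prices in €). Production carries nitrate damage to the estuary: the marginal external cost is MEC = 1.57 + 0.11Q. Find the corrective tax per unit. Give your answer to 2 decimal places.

tax = €21.87 per unit

Social marginal cost = private MC + MEC = 12.59 + 0.80Q.
Set SMC = demand: 12.59 + 0.80Q = 259.92 - 0.54Q → Q* = 184.5746.
The Pigouvian tax equals MEC at Q*: 1.57 + 0.11×184.5746 = 21.8732.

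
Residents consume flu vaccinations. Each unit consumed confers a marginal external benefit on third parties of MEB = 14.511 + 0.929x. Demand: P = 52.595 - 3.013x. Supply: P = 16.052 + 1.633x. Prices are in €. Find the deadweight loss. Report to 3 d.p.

DWL = €64.034

Market equilibrium (private): 16.052 + 1.633x = 52.595 - 3.013x → x_m = 7.8655.
Social marginal benefit = demand + MEB = 67.106 - 2.084x.
Set SMB = MC: 67.106 - 2.084x = 16.052 + 1.633x → x* = 13.7353.
Height of the DWL triangle at x_m is SMB(x_m) − MC(x_m) = MEB(x_m) = 21.8180.
DWL = ½ × 5.8698 × 21.8180 = 64.0336.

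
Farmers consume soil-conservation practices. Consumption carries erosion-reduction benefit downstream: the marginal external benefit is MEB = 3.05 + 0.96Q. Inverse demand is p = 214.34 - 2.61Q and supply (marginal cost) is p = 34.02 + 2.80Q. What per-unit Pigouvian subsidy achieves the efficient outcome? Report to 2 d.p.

subsidy = 42.61 per unit

Social marginal benefit = demand + MEB = 217.39 - 1.65Q.
Set SMB = MC: 217.39 - 1.65Q = 34.02 + 2.80Q → Q* = 41.2067.
The Pigouvian subsidy equals MEB at Q*: 3.05 + 0.96×41.2067 = 42.6084.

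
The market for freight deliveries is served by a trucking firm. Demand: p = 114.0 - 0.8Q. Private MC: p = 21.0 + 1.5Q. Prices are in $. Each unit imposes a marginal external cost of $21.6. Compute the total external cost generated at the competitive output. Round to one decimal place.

$873.4

Market equilibrium (private): 21.0 + 1.5Q = 114.0 - 0.8Q → Q_m = 40.4348.
Total external cost = MEC × Q_m = 21.6 × 40.4348 = 873.3917.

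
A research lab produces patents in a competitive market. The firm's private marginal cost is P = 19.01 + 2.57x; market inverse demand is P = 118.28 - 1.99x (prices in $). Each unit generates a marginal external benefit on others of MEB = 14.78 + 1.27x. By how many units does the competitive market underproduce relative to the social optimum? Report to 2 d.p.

12.90 units

Market equilibrium (private): 19.01 + 2.57x = 118.28 - 1.99x → x_m = 21.7697.
Social marginal cost = private MC − MEB = 4.23 + 1.30x.
Set SMC = demand: 4.23 + 1.30x = 118.28 - 1.99x → x* = 34.6657.
Gap = |21.7697 − 34.6657| = 12.8960.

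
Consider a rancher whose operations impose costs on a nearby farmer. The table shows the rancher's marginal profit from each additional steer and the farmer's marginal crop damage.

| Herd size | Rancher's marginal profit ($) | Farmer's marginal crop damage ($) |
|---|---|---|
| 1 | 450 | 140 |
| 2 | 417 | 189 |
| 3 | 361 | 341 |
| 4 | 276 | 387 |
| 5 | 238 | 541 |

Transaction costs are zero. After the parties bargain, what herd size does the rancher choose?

3

Bargaining reaches the level where marginal profit last exceeds marginal crop damage.
That holds through level 3 (361 ≥ 341) but not at 4 (276 < 387).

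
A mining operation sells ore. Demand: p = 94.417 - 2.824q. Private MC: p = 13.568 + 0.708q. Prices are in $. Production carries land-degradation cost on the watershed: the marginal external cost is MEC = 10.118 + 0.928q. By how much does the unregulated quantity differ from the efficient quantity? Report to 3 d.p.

Market equilibrium (private): 13.568 + 0.708q = 94.417 - 2.824q → q_m = 22.8904.
Social marginal cost = private MC + MEC = 23.686 + 1.636q.
Set SMC = demand: 23.686 + 1.636q = 94.417 - 2.824q → q* = 15.8590.
Gap = |22.8904 − 15.8590| = 7.0314.

7.031 units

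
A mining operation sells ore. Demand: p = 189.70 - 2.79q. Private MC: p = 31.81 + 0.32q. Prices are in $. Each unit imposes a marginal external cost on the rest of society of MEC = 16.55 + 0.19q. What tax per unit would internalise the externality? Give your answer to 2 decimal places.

tax = $24.69 per unit

Social marginal cost = private MC + MEC = 48.36 + 0.51q.
Set SMC = demand: 48.36 + 0.51q = 189.70 - 2.79q → q* = 42.8303.
The Pigouvian tax equals MEC at q*: 16.55 + 0.19×42.8303 = 24.6878.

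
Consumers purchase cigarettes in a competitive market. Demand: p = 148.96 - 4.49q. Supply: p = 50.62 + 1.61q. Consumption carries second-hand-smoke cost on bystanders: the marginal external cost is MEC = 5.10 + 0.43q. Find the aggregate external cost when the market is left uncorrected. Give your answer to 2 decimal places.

138.10

Market equilibrium (private): 50.62 + 1.61q = 148.96 - 4.49q → q_m = 16.1213.
Total external cost = ∫₀^{q_m} (5.10 + 0.43q) dq = 5.10×16.1213 + ½×0.43×16.1213² = 138.0963.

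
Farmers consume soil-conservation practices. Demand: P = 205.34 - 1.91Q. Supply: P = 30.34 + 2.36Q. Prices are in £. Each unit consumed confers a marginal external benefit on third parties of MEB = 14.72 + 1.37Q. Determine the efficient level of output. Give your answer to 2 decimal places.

Q* = 65.42

Social marginal benefit = demand + MEB = 220.06 - 0.54Q.
Set SMB = MC: 220.06 - 0.54Q = 30.34 + 2.36Q → Q* = 65.4207.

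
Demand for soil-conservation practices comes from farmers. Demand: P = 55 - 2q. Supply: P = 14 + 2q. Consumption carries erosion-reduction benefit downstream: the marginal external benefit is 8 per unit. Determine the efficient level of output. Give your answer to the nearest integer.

Social marginal benefit = demand + MEB = 63 - 2q.
Set SMB = MC: 63 - 2q = 14 + 2q → q* = 12.2500.

q* = 12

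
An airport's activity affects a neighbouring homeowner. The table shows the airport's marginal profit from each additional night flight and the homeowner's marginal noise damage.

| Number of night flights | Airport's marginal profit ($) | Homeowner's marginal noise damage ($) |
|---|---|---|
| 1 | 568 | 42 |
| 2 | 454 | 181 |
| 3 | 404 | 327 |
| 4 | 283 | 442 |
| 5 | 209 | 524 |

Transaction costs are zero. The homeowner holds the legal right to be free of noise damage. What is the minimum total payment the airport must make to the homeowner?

$550

Efficient level: marginal profit ≥ marginal noise damage through level 3, so k* = 3.
With the homeowner holding the right, the airport must at least compensate total damage at k*: 42 + 181 + 327 = 550.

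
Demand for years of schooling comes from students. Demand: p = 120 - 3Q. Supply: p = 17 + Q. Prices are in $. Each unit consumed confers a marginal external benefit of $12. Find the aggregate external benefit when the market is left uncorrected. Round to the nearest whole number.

Market equilibrium (private): 17 + Q = 120 - 3Q → Q_m = 25.7500.
Total external benefit = MEB × Q_m = 12 × 25.7500 = 309.0000.

$309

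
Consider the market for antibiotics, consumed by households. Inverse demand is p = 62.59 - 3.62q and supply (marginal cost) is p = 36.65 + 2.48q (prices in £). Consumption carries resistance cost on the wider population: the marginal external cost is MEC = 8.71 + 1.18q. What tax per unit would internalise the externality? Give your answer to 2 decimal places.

tax = £11.50 per unit

Social marginal benefit = demand − MEC = 53.88 - 4.80q.
Set SMB = MC: 53.88 - 4.80q = 36.65 + 2.48q → q* = 2.3668.
The Pigouvian tax equals MEC at q*: 8.71 + 1.18×2.3668 = 11.5028.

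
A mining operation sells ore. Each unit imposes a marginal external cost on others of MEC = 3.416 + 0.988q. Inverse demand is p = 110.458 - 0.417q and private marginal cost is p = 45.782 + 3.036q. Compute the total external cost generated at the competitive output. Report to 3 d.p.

Market equilibrium (private): 45.782 + 3.036q = 110.458 - 0.417q → q_m = 18.7304.
Total external cost = ∫₀^{q_m} (3.416 + 0.988q) dq = 3.416×18.7304 + ½×0.988×18.7304² = 237.2920.

237.292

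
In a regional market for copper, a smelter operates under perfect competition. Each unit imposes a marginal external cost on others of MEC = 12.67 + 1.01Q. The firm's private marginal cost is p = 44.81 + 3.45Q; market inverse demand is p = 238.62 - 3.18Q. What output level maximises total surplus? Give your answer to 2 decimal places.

Q* = 23.71

Social marginal cost = private MC + MEC = 57.48 + 4.46Q.
Set SMC = demand: 57.48 + 4.46Q = 238.62 - 3.18Q → Q* = 23.7094.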